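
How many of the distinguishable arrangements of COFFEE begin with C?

30

With the first slot taken by C, it remains to arrange the other 5 letters (OFFEE).
Those 5 letters have E appearing twice and F appearing twice, giving (5)!/(2!·2!) = 30.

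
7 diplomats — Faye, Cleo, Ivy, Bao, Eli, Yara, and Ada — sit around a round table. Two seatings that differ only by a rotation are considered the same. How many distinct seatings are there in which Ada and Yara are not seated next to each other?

480

All circular seatings of 7 people number (6)! = 720.
Seatings with Ada beside Yara: treat them as a block with 2 internal orders, giving 2 × (5)! = 240.
Subtracting, 720 − 240 = 480.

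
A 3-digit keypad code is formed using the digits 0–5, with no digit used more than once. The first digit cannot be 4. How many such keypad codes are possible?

100

The first digit has 6−1 = 5 choices (anything except 4).
The remaining 2 digits are filled from the other 5 symbols without repetition: 5 × 4 = 20.
Total: 5 × 20 = 100.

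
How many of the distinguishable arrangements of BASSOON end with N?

Fix N in the last position and arrange the remaining 6 letters.
Those 6 letters have O appearing twice and S appearing twice, giving (6)!/(2!·2!) = 180.

180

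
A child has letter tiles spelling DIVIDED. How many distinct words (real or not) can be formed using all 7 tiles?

420

Letter multiplicities in DIVIDED: D×3, E×1, I×2, V×1.
Dividing 7! = 5040 by 3!·2! = 12 for the repeated letters gives 420.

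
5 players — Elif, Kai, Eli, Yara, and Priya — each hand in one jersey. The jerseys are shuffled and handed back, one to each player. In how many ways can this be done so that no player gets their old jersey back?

44

This is the derangement count D_5: permutations of 5 items with no fixed point.
By inclusion–exclusion this is Σ_{j=0}^{5} (−1)^j C(5,j)·(5−j)!.
Computing: 120 − 120 + 60 − 20 + 5 − 1 = 44.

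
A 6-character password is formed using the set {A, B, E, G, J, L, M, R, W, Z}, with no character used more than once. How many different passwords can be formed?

151200

With no repetition, fill the 6 characters in order: 10 choices, then 9, down to 5.
That product is 10 × 9 × 8 × 7 × 6 × 5 = 151200.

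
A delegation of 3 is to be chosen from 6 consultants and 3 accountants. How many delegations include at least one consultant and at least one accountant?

63

Unrestricted: C(9,3) = 84 ways to pick any 3 of the 9.
Subtract selections that omit an entire group: no consultants → C(3,3) = 1; no accountants → C(6,3) = 20.
Both groups omitted at once is impossible, so 84 − 21 = 63.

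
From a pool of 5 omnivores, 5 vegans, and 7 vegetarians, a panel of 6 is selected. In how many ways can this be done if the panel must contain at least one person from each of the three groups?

Unrestricted: C(17,6) = 12376 ways to pick any 6 of the 17.
Selections missing a whole group: no omnivores → C(12,6) = 924; no vegans → C(12,6) = 924; no vegetarians → C(10,6) = 210.
Add back selections omitting two groups (i.e. drawn from a single group): C(5,6) + C(5,6) + C(7,6) = 7.
By inclusion–exclusion: 12376 − 2058 + 7 = 10325.

10325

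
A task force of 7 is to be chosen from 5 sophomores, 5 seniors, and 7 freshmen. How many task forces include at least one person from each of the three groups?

Unrestricted: C(17,7) = 19448 ways to pick any 7 of the 17.
Selections missing a whole group: no sophomores → C(12,7) = 792; no seniors → C(12,7) = 792; no freshmen → C(10,7) = 120.
Add back selections omitting two groups (i.e. drawn from a single group): C(5,7) + C(5,7) + C(7,7) = 1.
By inclusion–exclusion: 19448 − 1704 + 1 = 17745.

17745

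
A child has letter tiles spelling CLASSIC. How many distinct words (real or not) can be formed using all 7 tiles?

1260

The 7 letters of CLASSIC have repeats: C appearing twice and S appearing twice.
Dividing 7! = 5040 by 2!·2! = 4 for the repeated letters gives 1260.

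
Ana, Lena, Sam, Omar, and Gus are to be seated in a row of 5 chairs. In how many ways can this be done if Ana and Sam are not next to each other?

Of the 5! = 120 arrangements, those with Ana and Sam adjacent number 2 × 4! = 48 (treat the pair as a block with 2 internal orders).
So 120 − 48 = 72 arrangements keep them apart.

72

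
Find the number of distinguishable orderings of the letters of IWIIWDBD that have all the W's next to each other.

Treat the 2 copies of W as a single block. The multiset to arrange is then {WW, B, D, D, I, I, I}, 7 items in all.
That gives (7)!/(3!·2!) = 420 arrangements.

420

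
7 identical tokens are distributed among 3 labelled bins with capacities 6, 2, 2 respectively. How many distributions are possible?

8

By stars and bars, unrestricted non-negative solutions to x_1+…+x_3 = 7 number C(7+2,2) = 36.
Subtract solutions that violate a single cap (substitute x_i' = x_i − (cap_i+1)): x_1 ≥ 7 gives C(2,2) = 1; x_2 ≥ 3 gives C(6,2) = 15; x_3 ≥ 3 gives C(6,2) = 15. Together 31.
Add back pairs where two caps are both exceeded: 0 + 0 + 3 = 3.
By inclusion–exclusion the count is 36 − 31 + 3 = 8.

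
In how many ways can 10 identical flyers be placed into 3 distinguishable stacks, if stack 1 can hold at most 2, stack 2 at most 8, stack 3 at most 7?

Ignoring the caps, the number of non-negative solutions to x_1+…+x_3 = 10 is C(12,2) = 66.
Subtract solutions that violate a single cap (substitute x_i' = x_i − (cap_i+1)): x_1 ≥ 3 gives C(9,2) = 36; x_2 ≥ 9 gives C(3,2) = 3; x_3 ≥ 8 gives C(4,2) = 6. Together 45.
No two caps can be exceeded simultaneously, so the pair terms are all 0.
By inclusion–exclusion the count is 66 − 45 + 0 = 21.

21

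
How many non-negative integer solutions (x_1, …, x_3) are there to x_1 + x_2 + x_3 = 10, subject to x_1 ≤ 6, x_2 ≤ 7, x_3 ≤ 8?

Ignoring the caps, the number of non-negative solutions to x_1+…+x_3 = 10 is C(12,2) = 66.
Subtract solutions that violate a single cap (substitute x_i' = x_i − (cap_i+1)): x_1 ≥ 7 gives C(5,2) = 10; x_2 ≥ 8 gives C(4,2) = 6; x_3 ≥ 9 gives C(3,2) = 3. Together 19.
No two caps can be exceeded simultaneously, so the pair terms are all 0.
By inclusion–exclusion the count is 66 − 19 + 0 = 47.

47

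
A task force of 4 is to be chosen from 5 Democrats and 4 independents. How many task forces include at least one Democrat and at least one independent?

120

Unrestricted: C(9,4) = 126 ways to pick any 4 of the 9.
Subtract selections that omit an entire group: no Democrats → C(4,4) = 1; no independents → C(5,4) = 5.
Both groups omitted at once is impossible, so 126 − 6 = 120.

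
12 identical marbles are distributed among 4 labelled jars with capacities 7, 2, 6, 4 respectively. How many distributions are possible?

74

Without the upper bounds there are C(15,3) = 455 ways to split 12 among 4 jars.
Subtract solutions that violate a single cap (substitute x_i' = x_i − (cap_i+1)): x_1 ≥ 8 gives C(7,3) = 35; x_2 ≥ 3 gives C(12,3) = 220; x_3 ≥ 7 gives C(8,3) = 56; x_4 ≥ 5 gives C(10,3) = 120. Together 431.
Add back pairs where two caps are both exceeded: 4 + 0 + 0 + 10 + 35 + 1 = 50.
By inclusion–exclusion the count is 455 − 431 + 50 = 74.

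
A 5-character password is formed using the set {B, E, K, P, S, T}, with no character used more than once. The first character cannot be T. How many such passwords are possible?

The first character has 6−1 = 5 choices (anything except T).
The remaining 4 characters are filled from the other 5 symbols without repetition: 5 × 4 × 3 × 2 = 120.
Total: 5 × 120 = 600.

600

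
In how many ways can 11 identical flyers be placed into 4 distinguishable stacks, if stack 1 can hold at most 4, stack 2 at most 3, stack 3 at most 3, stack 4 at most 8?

By stars and bars, unrestricted non-negative solutions to x_1+…+x_4 = 11 number C(11+3,3) = 364.
Subtract solutions that violate a single cap (substitute x_i' = x_i − (cap_i+1)): x_1 ≥ 5 gives C(9,3) = 84; x_2 ≥ 4 gives C(10,3) = 120; x_3 ≥ 4 gives C(10,3) = 120; x_4 ≥ 9 gives C(5,3) = 10. Together 334.
Add back pairs where two caps are both exceeded: 10 + 10 + 0 + 20 + 0 + 0 = 40.
By inclusion–exclusion the count is 364 − 334 + 40 = 70.

70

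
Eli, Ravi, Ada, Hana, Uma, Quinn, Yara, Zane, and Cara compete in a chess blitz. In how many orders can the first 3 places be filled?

This is an ordered selection of 3 from 9: P(9,3).
That gives 9 × 8 × 7 = 504.

504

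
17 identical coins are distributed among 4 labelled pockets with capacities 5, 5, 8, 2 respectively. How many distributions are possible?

Without the upper bounds there are C(20,3) = 1140 ways to split 17 among 4 pockets.
Subtract solutions that violate a single cap (substitute x_i' = x_i − (cap_i+1)): x_1 ≥ 6 gives C(14,3) = 364; x_2 ≥ 6 gives C(14,3) = 364; x_3 ≥ 9 gives C(11,3) = 165; x_4 ≥ 3 gives C(17,3) = 680. Together 1573.
Add back pairs where two caps are both exceeded: 56 + 10 + 165 + 10 + 165 + 56 = 462.
Subtract triples: 0 + 10 + 0 + 0 = 10.
By inclusion–exclusion the count is 1140 − 1573 + 462 − 10 = 19.

19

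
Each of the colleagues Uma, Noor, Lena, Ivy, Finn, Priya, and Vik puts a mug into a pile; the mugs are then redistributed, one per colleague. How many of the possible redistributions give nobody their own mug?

1854

This is the derangement count D_7: permutations of 7 items with no fixed point.
By inclusion–exclusion this is Σ_{j=0}^{7} (−1)^j C(7,j)·(7−j)!.
Computing: 5040 − 5040 + 2520 − 840 + 210 − 42 + 7 − 1 = 1854.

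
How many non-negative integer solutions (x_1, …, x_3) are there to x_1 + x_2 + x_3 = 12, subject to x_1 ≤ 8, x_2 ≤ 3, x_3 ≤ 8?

Without the upper bounds there are C(14,2) = 91 ways to split 12 among 3 variables.
Subtract solutions that violate a single cap (substitute x_i' = x_i − (cap_i+1)): x_1 ≥ 9 gives C(5,2) = 10; x_2 ≥ 4 gives C(10,2) = 45; x_3 ≥ 9 gives C(5,2) = 10. Together 65.
No two caps can be exceeded simultaneously, so the pair terms are all 0.
By inclusion–exclusion the count is 91 − 65 + 0 = 26.

26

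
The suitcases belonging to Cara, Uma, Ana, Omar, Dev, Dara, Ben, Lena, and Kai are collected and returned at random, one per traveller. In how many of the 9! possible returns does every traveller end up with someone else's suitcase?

Count assignments avoiding every fixed point. For any j of the 9 travellers fixed to their own suitcase, the other 9−j can be arranged in (9−j)! ways.
By inclusion–exclusion this is Σ_{j=0}^{9} (−1)^j C(9,j)·(9−j)!.
Computing: 362880 − 362880 + 181440 − 60480 + 15120 − 3024 + 504 − 72 + 9 − 1 = 133496.

133496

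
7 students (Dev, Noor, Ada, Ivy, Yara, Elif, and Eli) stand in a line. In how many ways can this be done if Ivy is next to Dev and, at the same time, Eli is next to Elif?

480

Treat {Ivy,Dev} as one block (2 orders) and {Eli,Elif} as another (2 orders).
That leaves 5 units to arrange: 2 × 2 × 5! = 4 × 120 = 480.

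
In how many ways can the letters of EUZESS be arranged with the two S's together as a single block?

60

Treat the 2 copies of S as a single block. The multiset to arrange is then {SS, E, E, U, Z}, 5 items in all.
That gives (5)!/(2!) = 60 arrangements.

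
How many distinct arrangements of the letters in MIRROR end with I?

With the last slot taken by I, it remains to arrange the other 5 letters (MRROR).
Those 5 letters have R appearing 3 times, giving (5)!/(3!) = 20.

20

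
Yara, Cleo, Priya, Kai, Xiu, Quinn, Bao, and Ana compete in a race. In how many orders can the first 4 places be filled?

There are 8 choices for 1st place, 7 for 2nd, and so on down to 5 for position 4.
That gives 8 × 7 × 6 × 5 = 1680.

1680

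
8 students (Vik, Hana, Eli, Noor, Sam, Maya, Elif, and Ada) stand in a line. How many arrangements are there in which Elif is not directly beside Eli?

30240

Of the 8! = 40320 arrangements, those with Elif and Eli adjacent number 2 × 7! = 10080 (treat the pair as a block with 2 internal orders).
So 40320 − 10080 = 30240 arrangements keep them apart.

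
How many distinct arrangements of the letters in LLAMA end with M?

6

Fix M in the last position and arrange the remaining 4 letters.
Those 4 letters have A appearing twice and L appearing twice, giving (4)!/(2!·2!) = 6.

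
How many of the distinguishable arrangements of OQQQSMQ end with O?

30

Fix O in the last position and arrange the remaining 6 letters.
Those 6 letters have Q appearing 4 times, giving (6)!/(4!) = 30.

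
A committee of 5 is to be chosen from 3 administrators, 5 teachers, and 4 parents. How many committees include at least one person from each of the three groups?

Unrestricted: C(12,5) = 792 ways to pick any 5 of the 12.
Selections missing a whole group: no administrators → C(9,5) = 126; no teachers → C(7,5) = 21; no parents → C(8,5) = 56.
Add back selections omitting two groups (i.e. drawn from a single group): C(3,5) + C(5,5) + C(4,5) = 1.
By inclusion–exclusion: 792 − 203 + 1 = 590.

590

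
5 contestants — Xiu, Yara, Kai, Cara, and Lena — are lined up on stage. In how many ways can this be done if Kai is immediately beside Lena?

48

Place the 3 others and the Kai-Lena pair as 4 objects in a line; the pair has 2 internal arrangements.
So the count is 2·(4)! = 48.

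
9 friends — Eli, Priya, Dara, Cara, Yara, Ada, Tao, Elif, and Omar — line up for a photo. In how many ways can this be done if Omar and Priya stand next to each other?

80640

Place the 7 others and the Omar-Priya pair as 8 objects in a line; the pair has 2 internal arrangements.
So the count is 2·(8)! = 80640.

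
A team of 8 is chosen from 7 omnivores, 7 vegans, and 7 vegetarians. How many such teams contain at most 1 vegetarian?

Split by how many vegetarians are chosen (0 through 1).
Sum: C(7,0)·C(14,8) + C(7,1)·C(14,7) = 3003 + 24024 = 27027.

27027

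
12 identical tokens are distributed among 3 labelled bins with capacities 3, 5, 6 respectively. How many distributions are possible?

Ignoring the caps, the number of non-negative solutions to x_1+…+x_3 = 12 is C(14,2) = 91.
Subtract solutions that violate a single cap (substitute x_i' = x_i − (cap_i+1)): x_1 ≥ 4 gives C(10,2) = 45; x_2 ≥ 6 gives C(8,2) = 28; x_3 ≥ 7 gives C(7,2) = 21. Together 94.
Add back pairs where two caps are both exceeded: 6 + 3 + 0 = 9.
By inclusion–exclusion the count is 91 − 94 + 9 = 6.

6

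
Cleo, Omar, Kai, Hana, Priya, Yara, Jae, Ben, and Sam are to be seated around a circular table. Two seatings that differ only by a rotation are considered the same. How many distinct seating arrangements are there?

Seat Cleo anywhere (absorbing the rotational symmetry), then permute the other 8: (8)! = 40320.

40320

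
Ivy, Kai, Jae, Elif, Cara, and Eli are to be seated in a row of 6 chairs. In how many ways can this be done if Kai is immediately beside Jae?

Treat {Kai, Jae} as a single unit. There are 5 units to order, and the pair itself can be ordered 2 ways.
So the count is 2·(5)! = 240.

240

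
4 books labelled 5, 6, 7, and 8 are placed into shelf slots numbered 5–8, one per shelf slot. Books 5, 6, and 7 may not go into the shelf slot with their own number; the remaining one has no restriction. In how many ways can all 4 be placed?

11

Let Aᵢ (for i ∈ {5, 6, 7}) be the placements that put book i in its forbidden shelf slot. Any j of these fix j positions, leaving (4−j)! ways to fill the rest, and there are C(3,j) ways to pick which j.
By inclusion–exclusion, the number of valid placements is Σ_{j=0}^{3} (−1)^j C(3,j)·(4−j)!.
Computing: 24 − 18 + 6 − 1 = 11.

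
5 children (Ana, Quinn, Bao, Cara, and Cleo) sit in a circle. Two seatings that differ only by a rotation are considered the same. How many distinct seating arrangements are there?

24

Fix one person's seat to break rotational symmetry; the remaining 4 people can be arranged in (4)! = 24 ways.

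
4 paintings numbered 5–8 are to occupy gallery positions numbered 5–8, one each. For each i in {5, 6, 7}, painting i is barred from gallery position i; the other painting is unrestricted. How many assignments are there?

Let Aᵢ (for i ∈ {5, 6, 7}) be the placements that put painting i in its forbidden gallery position. Any j of these fix j positions, leaving (4−j)! ways to fill the rest, and there are C(3,j) ways to pick which j.
By inclusion–exclusion, the number of valid placements is Σ_{j=0}^{3} (−1)^j C(3,j)·(4−j)!.
Computing: 24 − 18 + 6 − 1 = 11.

11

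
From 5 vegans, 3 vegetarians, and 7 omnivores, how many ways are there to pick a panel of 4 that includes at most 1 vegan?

Split by how many vegans are chosen (0 through 1).
Sum: C(5,0)·C(10,4) + C(5,1)·C(10,3) = 210 + 600 = 810.

810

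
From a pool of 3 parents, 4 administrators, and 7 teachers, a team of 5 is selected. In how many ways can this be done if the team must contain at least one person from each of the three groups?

With no constraint there are C(14,5) = 2002 possible selections.
Subtract selections that omit an entire group: no parents → C(11,5) = 462; no administrators → C(10,5) = 252; no teachers → C(7,5) = 21.
Add back selections omitting two groups (i.e. drawn from a single group): C(3,5) + C(4,5) + C(7,5) = 21.
By inclusion–exclusion: 2002 − 735 + 21 = 1288.

1288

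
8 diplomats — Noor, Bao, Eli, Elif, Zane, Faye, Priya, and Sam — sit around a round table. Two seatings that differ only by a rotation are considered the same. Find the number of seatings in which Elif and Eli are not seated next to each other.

All circular seatings of 8 people number (7)! = 5040.
Those with Elif next to Eli: fuse the pair into one unit and seat 7 units around a circle — 2·(6)! = 1440.
Subtracting, 5040 − 1440 = 3600.

3600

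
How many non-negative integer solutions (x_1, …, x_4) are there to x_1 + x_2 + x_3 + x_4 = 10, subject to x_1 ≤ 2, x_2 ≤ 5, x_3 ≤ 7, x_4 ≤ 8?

121

Ignoring the caps, the number of non-negative solutions to x_1+…+x_4 = 10 is C(13,3) = 286.
Subtract solutions that violate a single cap (substitute x_i' = x_i − (cap_i+1)): x_1 ≥ 3 gives C(10,3) = 120; x_2 ≥ 6 gives C(7,3) = 35; x_3 ≥ 8 gives C(5,3) = 10; x_4 ≥ 9 gives C(4,3) = 4. Together 169.
Add back pairs where two caps are both exceeded: 4 + 0 + 0 + 0 + 0 + 0 = 4.
By inclusion–exclusion the count is 286 − 169 + 4 = 121.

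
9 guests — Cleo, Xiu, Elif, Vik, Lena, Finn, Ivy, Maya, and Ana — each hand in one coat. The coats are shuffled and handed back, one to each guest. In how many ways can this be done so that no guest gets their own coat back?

This is the derangement count D_9: permutations of 9 items with no fixed point.
By inclusion–exclusion this is Σ_{j=0}^{9} (−1)^j C(9,j)·(9−j)!.
Computing: 362880 − 362880 + 181440 − 60480 + 15120 − 3024 + 504 − 72 + 9 − 1 = 133496.

133496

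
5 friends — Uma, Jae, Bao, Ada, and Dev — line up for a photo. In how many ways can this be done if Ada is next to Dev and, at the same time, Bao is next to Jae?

24

Treat {Ada,Dev} as one block (2 orders) and {Bao,Jae} as another (2 orders).
That leaves 3 units to arrange: 2 × 2 × 3! = 4 × 6 = 24.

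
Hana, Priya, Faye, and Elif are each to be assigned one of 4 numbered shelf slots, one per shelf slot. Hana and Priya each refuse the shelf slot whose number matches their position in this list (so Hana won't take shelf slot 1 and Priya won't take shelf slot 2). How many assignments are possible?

Let Aᵢ (for i ∈ {1, 2}) be the placements that put person i in their forbidden shelf slot. Any j of these fix j positions, leaving (4−j)! ways to fill the rest, and there are C(2,j) ways to pick which j.
By inclusion–exclusion, the number of valid placements is Σ_{j=0}^{2} (−1)^j C(2,j)·(4−j)!.
Computing: 24 − 12 + 2 = 14.

14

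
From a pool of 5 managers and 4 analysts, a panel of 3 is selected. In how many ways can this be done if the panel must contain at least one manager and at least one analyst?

70

Unrestricted: C(9,3) = 84 ways to pick any 3 of the 9.
Subtract selections that omit an entire group: no managers → C(4,3) = 4; no analysts → C(5,3) = 10.
Both groups omitted at once is impossible, so 84 − 14 = 70.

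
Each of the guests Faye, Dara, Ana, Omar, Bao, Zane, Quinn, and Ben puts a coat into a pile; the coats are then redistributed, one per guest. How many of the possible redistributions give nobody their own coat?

This is the derangement count D_8: permutations of 8 items with no fixed point.
By inclusion–exclusion this is Σ_{j=0}^{8} (−1)^j C(8,j)·(8−j)!.
Computing: 40320 − 40320 + 20160 − 6720 + 1680 − 336 + 56 − 8 + 1 = 14833.

14833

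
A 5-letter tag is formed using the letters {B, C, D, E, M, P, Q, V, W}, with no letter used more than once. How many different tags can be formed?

This is a permutation of 5 out of 9: P(9,5) = 9!/4!.
That product is 9 × 8 × 7 × 6 × 5 = 15120.

15120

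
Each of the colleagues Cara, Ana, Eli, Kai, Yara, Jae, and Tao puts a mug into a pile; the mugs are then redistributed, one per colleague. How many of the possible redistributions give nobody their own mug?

Let Aᵢ be the assignments in which colleague i gets their own mug. We want the size of the complement of A₁∪…∪A_7.
By inclusion–exclusion this is Σ_{j=0}^{7} (−1)^j C(7,j)·(7−j)!.
Computing: 5040 − 5040 + 2520 − 840 + 210 − 42 + 7 − 1 = 1854.

1854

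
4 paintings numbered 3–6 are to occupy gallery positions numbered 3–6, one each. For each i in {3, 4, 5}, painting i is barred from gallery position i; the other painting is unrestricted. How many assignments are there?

Let Aᵢ (for i ∈ {3, 4, 5}) be the placements that put painting i in its forbidden gallery position. Any j of these fix j positions, leaving (4−j)! ways to fill the rest, and there are C(3,j) ways to pick which j.
By inclusion–exclusion, the number of valid placements is Σ_{j=0}^{3} (−1)^j C(3,j)·(4−j)!.
Computing: 24 − 18 + 6 − 1 = 11.

11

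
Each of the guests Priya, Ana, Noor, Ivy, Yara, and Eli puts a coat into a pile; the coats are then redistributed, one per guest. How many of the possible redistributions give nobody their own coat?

265

Let Aᵢ be the assignments in which guest i gets their own coat. We want the size of the complement of A₁∪…∪A_6.
By inclusion–exclusion this is Σ_{j=0}^{6} (−1)^j C(6,j)·(6−j)!.
Computing: 720 − 720 + 360 − 120 + 30 − 6 + 1 = 265.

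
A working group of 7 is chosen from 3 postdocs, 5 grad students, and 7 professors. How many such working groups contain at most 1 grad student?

1170

Split by how many grad students are chosen (0 through 1).
Sum: C(5,0)·C(10,7) + C(5,1)·C(10,6) = 120 + 1050 = 1170.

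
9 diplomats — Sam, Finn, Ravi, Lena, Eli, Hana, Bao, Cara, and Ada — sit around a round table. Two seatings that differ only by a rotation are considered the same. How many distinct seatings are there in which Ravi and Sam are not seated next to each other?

30240

Without the restriction there are (8)! = 40320 seatings.
Seatings with Ravi beside Sam: treat them as a block with 2 internal orders, giving 2 × (7)! = 10080.
Subtracting, 40320 − 10080 = 30240.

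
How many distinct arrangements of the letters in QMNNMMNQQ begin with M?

560

With the first slot taken by M, it remains to arrange the other 8 letters (QNNMMNQQ).
Those 8 letters have M appearing twice, N appearing 3 times, and Q appearing 3 times, giving (8)!/(3!·3!·2!) = 560.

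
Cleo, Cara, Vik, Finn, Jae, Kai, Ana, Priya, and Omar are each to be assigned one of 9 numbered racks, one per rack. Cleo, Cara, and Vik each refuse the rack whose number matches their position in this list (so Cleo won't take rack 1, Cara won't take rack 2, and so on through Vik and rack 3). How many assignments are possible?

Let Aᵢ (for i ∈ {1, 2, 3}) be the placements that put person i in their forbidden rack. Any j of these fix j positions, leaving (9−j)! ways to fill the rest, and there are C(3,j) ways to pick which j.
By inclusion–exclusion, the number of valid placements is Σ_{j=0}^{3} (−1)^j C(3,j)·(9−j)!.
Computing: 362880 − 120960 + 15120 − 720 = 256320.

256320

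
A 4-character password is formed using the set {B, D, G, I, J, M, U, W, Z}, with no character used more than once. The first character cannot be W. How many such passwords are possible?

2688

The first character has 9−1 = 8 choices (anything except W).
The remaining 3 characters are filled from the other 8 symbols without repetition: 8 × 7 × 6 = 336.
Total: 8 × 336 = 2688.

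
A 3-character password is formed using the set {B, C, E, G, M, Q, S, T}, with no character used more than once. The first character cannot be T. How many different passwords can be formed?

The first character has 8−1 = 7 choices (anything except T).
The remaining 2 characters are filled from the other 7 symbols without repetition: 7 × 6 = 42.
Total: 7 × 42 = 294.

294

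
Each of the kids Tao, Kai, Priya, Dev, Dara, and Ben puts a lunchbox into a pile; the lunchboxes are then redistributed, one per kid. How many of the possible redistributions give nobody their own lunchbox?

265

Count assignments avoiding every fixed point. For any j of the 6 kids fixed to their own lunchbox, the other 6−j can be arranged in (6−j)! ways.
By inclusion–exclusion this is Σ_{j=0}^{6} (−1)^j C(6,j)·(6−j)!.
Computing: 720 − 720 + 360 − 120 + 30 − 6 + 1 = 265.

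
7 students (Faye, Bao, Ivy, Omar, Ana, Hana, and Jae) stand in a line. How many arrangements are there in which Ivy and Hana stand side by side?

Place the 5 others and the Ivy-Hana pair as 6 objects in a line; the pair has 2 internal arrangements.
That gives 2 × 6! = 2 × 720 = 1440.

1440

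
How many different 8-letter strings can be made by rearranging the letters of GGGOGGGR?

56

Letter multiplicities in GGGOGGGR: G×6, O×1, R×1.
Dividing 8! = 40320 by 6! = 720 for the repeated letters gives 56.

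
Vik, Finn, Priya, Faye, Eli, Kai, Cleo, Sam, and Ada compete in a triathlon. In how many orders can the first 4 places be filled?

3024

This is an ordered selection of 4 from 9: P(9,4).
That gives 9 × 8 × 7 × 6 = 3024.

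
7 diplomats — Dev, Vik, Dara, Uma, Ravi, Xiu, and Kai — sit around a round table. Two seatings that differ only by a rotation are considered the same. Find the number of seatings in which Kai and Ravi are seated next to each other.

Treat {Kai, Ravi} as one unit (2 internal orders) and seat the resulting 6 units around the table: (5)! circular arrangements.
So 2 × (5)! = 2 × 120 = 240.

240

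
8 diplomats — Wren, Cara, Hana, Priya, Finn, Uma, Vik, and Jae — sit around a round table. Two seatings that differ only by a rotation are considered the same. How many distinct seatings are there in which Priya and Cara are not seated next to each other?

All circular seatings of 8 people number (7)! = 5040.
Those with Priya next to Cara: fuse the pair into one unit and seat 7 units around a circle — 2·(6)! = 1440.
Subtracting, 5040 − 1440 = 3600.

3600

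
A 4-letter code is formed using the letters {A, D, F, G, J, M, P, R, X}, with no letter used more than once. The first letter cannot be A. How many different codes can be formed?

2688

The first letter has 9−1 = 8 choices (anything except A).
The remaining 3 letters are filled from the other 8 symbols without repetition: 8 × 7 × 6 = 336.
Total: 8 × 336 = 2688.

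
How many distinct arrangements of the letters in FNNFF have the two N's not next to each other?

Total arrangements of FNNFF: 5!/(3!·2!) = 10.
If the two N's are adjacent, glue them into one block, leaving 4 items to arrange: (4)!/(3!) = 4 ways.
Subtracting, 10 − 4 = 6 arrangements keep the N's apart.

6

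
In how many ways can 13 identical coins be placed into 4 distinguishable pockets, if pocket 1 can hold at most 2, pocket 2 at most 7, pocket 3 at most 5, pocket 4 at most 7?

Ignoring the caps, the number of non-negative solutions to x_1+…+x_4 = 13 is C(16,3) = 560.
Subtract solutions that violate a single cap (substitute x_i' = x_i − (cap_i+1)): x_1 ≥ 3 gives C(13,3) = 286; x_2 ≥ 8 gives C(8,3) = 56; x_3 ≥ 6 gives C(10,3) = 120; x_4 ≥ 8 gives C(8,3) = 56. Together 518.
Add back pairs where two caps are both exceeded: 10 + 35 + 10 + 0 + 0 + 0 = 55.
By inclusion–exclusion the count is 560 − 518 + 55 = 97.

97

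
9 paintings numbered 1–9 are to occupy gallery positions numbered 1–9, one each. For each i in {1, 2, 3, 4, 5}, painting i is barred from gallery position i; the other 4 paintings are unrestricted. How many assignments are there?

205056

Let Aᵢ (for 1 ≤ i ≤ 5) be the placements that put painting i in its forbidden gallery position. Any j of these fix j positions, leaving (9−j)! ways to fill the rest, and there are C(5,j) ways to pick which j.
By inclusion–exclusion, the number of valid placements is Σ_{j=0}^{5} (−1)^j C(5,j)·(9−j)!.
Computing: 362880 − 201600 + 50400 − 7200 + 600 − 24 = 205056.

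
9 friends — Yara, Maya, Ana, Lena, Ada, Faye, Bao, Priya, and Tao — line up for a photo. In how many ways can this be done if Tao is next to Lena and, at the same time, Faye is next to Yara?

Treat {Tao,Lena} as one block (2 orders) and {Faye,Yara} as another (2 orders).
That leaves 7 units to arrange: 2 × 2 × 7! = 4 × 5040 = 20160.

20160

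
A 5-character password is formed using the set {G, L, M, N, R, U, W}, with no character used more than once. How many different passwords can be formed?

Choose and order 5 of the 7 symbols: the first character has 7 options, the next 6, and so on down to 3.
That product is 7 × 6 × 5 × 4 × 3 = 2520.

2520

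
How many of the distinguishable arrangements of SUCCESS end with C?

120

With the last slot taken by C, it remains to arrange the other 6 letters (SUCESS).
Those 6 letters have S appearing 3 times, giving (6)!/(3!) = 120.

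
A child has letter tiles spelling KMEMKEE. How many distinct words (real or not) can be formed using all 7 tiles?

KMEMKEE has 7 letters with E appearing 3 times, K appearing twice, and M appearing twice.
Dividing 7! = 5040 by 3!·2!·2! = 24 for the repeated letters gives 210.

210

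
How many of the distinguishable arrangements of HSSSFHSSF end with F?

With the last slot taken by F, it remains to arrange the other 8 letters (HSSSHSSF).
Those 8 letters have H appearing twice and S appearing 5 times, giving (8)!/(5!·2!) = 168.

168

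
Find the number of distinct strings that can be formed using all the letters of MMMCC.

Letter multiplicities in MMMCC: C×2, M×3.
The number of distinct arrangements is 5!/(3!·2!) = 120/12 = 10.

10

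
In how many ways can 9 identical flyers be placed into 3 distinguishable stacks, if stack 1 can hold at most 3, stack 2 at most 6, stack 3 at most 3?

10

Without the upper bounds there are C(11,2) = 55 ways to split 9 among 3 stacks.
Subtract solutions that violate a single cap (substitute x_i' = x_i − (cap_i+1)): x_1 ≥ 4 gives C(7,2) = 21; x_2 ≥ 7 gives C(4,2) = 6; x_3 ≥ 4 gives C(7,2) = 21. Together 48.
Add back pairs where two caps are both exceeded: 0 + 3 + 0 = 3.
By inclusion–exclusion the count is 55 − 48 + 3 = 10.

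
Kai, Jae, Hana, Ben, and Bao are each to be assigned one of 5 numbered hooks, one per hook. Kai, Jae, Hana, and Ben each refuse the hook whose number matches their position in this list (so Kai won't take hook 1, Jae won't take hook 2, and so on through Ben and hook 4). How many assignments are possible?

53

Let Aᵢ (for 1 ≤ i ≤ 4) be the placements that put person i in their forbidden hook. Any j of these fix j positions, leaving (5−j)! ways to fill the rest, and there are C(4,j) ways to pick which j.
By inclusion–exclusion, the number of valid placements is Σ_{j=0}^{4} (−1)^j C(4,j)·(5−j)!.
Computing: 120 − 96 + 36 − 8 + 1 = 53.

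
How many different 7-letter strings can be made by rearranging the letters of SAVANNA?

Letter multiplicities in SAVANNA: A×3, N×2, S×1, V×1.
The number of distinct arrangements is 7!/(3!·2!) = 5040/12 = 420.

420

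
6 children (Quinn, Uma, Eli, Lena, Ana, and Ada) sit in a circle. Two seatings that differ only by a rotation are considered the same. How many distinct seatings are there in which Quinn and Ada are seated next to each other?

Glue Quinn and Ada into a block (2 internal orders). Seating 5 units around a circle gives (4)! arrangements.
So 2 × (4)! = 2 × 24 = 48.

48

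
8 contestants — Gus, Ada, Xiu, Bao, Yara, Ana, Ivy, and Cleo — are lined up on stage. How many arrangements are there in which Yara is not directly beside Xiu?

30240

There are 8! = 40320 arrangements in all. If Yara and Xiu are adjacent, merging them into one block gives 2·(7)! = 10080 arrangements.
Complementary counting: 40320 − 10080 = 30240.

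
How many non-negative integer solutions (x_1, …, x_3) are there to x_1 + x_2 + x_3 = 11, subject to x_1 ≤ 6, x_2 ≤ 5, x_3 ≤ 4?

15

Without the upper bounds there are C(13,2) = 78 ways to split 11 among 3 variables.
Subtract solutions that violate a single cap (substitute x_i' = x_i − (cap_i+1)): x_1 ≥ 7 gives C(6,2) = 15; x_2 ≥ 6 gives C(7,2) = 21; x_3 ≥ 5 gives C(8,2) = 28. Together 64.
Add back pairs where two caps are both exceeded: 0 + 0 + 1 = 1.
By inclusion–exclusion the count is 78 − 64 + 1 = 15.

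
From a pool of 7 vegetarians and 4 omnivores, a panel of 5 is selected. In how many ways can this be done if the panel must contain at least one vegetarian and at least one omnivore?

Unrestricted: C(11,5) = 462 ways to pick any 5 of the 11.
Subtract selections that omit an entire group: no vegetarians → C(4,5) = 0; no omnivores → C(7,5) = 21.
Both groups omitted at once is impossible, so 462 − 21 = 441.

441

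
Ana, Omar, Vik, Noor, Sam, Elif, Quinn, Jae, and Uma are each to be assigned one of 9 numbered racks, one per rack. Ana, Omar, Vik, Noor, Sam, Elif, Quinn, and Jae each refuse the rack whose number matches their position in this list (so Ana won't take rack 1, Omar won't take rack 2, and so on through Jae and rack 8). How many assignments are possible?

Let Aᵢ (for 1 ≤ i ≤ 8) be the placements that put person i in their forbidden rack. Any j of these fix j positions, leaving (9−j)! ways to fill the rest, and there are C(8,j) ways to pick which j.
By inclusion–exclusion, the number of valid placements is Σ_{j=0}^{8} (−1)^j C(8,j)·(9−j)!.
Computing: 362880 − 322560 + 141120 − 40320 + 8400 − 1344 + 168 − 16 + 1 = 148329.

148329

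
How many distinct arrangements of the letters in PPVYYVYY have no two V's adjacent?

315

There are 8!/(4!·2!·2!) = 420 arrangements of PPVYYVYY in total.
Arrangements with the V's together: treat VV as one letter, giving (7)!/(4!·2!) = 105.
Hence 420 − 105 = 315.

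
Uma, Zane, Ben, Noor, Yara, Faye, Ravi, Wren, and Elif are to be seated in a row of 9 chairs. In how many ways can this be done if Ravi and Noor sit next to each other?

80640

Glue Ravi and Noor into one block (2 internal orders), leaving 8 units to arrange in a row.
That gives 2 × 8! = 2 × 40320 = 80640.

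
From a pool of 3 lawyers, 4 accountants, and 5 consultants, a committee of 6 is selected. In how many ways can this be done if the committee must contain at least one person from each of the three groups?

805

Total 6-person selections from all 12: C(12,6) = 924.
Selections missing a whole group: no lawyers → C(9,6) = 84; no accountants → C(8,6) = 28; no consultants → C(7,6) = 7.
Add back selections omitting two groups (i.e. drawn from a single group): C(3,6) + C(4,6) + C(5,6) = 0.
By inclusion–exclusion: 924 − 119 + 0 = 805.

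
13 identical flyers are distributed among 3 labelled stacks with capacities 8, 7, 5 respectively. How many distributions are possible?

33

Without the upper bounds there are C(15,2) = 105 ways to split 13 among 3 stacks.
Subtract solutions that violate a single cap (substitute x_i' = x_i − (cap_i+1)): x_1 ≥ 9 gives C(6,2) = 15; x_2 ≥ 8 gives C(7,2) = 21; x_3 ≥ 6 gives C(9,2) = 36. Together 72.
No two caps can be exceeded simultaneously, so the pair terms are all 0.
By inclusion–exclusion the count is 105 − 72 + 0 = 33.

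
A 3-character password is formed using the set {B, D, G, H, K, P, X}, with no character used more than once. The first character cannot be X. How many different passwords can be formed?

The first character has 7−1 = 6 choices (anything except X).
The remaining 2 characters are filled from the other 6 symbols without repetition: 6 × 5 = 30.
Total: 6 × 30 = 180.

180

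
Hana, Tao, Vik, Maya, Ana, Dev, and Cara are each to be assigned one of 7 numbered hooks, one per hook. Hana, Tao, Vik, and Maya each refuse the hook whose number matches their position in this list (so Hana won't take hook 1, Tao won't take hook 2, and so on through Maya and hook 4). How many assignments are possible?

Let Aᵢ (for 1 ≤ i ≤ 4) be the placements that put person i in their forbidden hook. Any j of these fix j positions, leaving (7−j)! ways to fill the rest, and there are C(4,j) ways to pick which j.
By inclusion–exclusion, the number of valid placements is Σ_{j=0}^{4} (−1)^j C(4,j)·(7−j)!.
Computing: 5040 − 2880 + 720 − 96 + 6 = 2790.

2790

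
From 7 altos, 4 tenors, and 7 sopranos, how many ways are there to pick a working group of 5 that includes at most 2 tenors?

8190

Split by how many tenors are chosen (0 through 2).
Sum: C(4,0)·C(14,5) + C(4,1)·C(14,4) + C(4,2)·C(14,3) = 2002 + 4004 + 2184 = 8190.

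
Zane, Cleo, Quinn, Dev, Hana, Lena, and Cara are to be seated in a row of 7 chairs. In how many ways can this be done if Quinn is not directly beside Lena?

3600

Of the 7! = 5040 arrangements, those with Quinn and Lena adjacent number 2 × 6! = 1440 (treat the pair as a block with 2 internal orders).
So 5040 − 1440 = 3600 arrangements keep them apart.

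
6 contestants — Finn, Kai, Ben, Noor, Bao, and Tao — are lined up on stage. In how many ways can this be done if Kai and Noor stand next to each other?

240

Place the 4 others and the Kai-Noor pair as 5 objects in a line; the pair has 2 internal arrangements.
So the count is 2·(5)! = 240.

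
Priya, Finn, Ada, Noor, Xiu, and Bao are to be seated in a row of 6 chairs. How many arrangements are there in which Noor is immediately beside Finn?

Treat {Noor, Finn} as a single unit. There are 5 units to order, and the pair itself can be ordered 2 ways.
So the count is 2·(5)! = 240.

240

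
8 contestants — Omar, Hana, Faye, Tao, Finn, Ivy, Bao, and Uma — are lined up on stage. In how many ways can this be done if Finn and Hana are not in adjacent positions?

30240

There are 8! = 40320 arrangements in all. If Finn and Hana are adjacent, merging them into one block gives 2·(7)! = 10080 arrangements.
Complementary counting: 40320 − 10080 = 30240.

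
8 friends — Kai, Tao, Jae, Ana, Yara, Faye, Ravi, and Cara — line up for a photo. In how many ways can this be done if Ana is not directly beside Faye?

Of the 8! = 40320 arrangements, those with Ana and Faye adjacent number 2 × 7! = 10080 (treat the pair as a block with 2 internal orders).
Complementary counting: 40320 − 10080 = 30240.

30240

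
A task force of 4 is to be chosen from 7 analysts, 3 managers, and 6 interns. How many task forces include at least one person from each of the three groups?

819

Total 4-person selections from all 16: C(16,4) = 1820.
Selections missing a whole group: no analysts → C(9,4) = 126; no managers → C(13,4) = 715; no interns → C(10,4) = 210.
Add back selections omitting two groups (i.e. drawn from a single group): C(7,4) + C(3,4) + C(6,4) = 50.
By inclusion–exclusion: 1820 − 1051 + 50 = 819.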